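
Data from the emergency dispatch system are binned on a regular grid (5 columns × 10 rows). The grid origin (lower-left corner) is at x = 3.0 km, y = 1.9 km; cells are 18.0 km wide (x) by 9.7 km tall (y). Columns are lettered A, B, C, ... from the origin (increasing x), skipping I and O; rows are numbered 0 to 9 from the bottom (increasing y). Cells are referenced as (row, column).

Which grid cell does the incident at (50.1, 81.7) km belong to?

Column index: ⌊(50.1 − 3.0) / 18.0⌋ = ⌊2.617⌋ = 2 → column C
Row offset from origin: ⌊(81.7 − 1.9) / 9.7⌋ = ⌊8.227⌋ = 8 → row 8

(8, C)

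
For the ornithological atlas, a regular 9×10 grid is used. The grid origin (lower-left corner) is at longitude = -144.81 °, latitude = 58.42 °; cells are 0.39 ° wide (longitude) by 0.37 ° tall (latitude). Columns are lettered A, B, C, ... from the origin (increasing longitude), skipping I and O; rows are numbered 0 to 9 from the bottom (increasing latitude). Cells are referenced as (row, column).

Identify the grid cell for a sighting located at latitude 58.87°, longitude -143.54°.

(1, D)

Column index: ⌊(-143.54 − -144.81) / 0.39⌋ = ⌊3.256⌋ = 3 → column D
Row offset from origin: ⌊(58.87 − 58.42) / 0.37⌋ = ⌊1.216⌋ = 1 → row 1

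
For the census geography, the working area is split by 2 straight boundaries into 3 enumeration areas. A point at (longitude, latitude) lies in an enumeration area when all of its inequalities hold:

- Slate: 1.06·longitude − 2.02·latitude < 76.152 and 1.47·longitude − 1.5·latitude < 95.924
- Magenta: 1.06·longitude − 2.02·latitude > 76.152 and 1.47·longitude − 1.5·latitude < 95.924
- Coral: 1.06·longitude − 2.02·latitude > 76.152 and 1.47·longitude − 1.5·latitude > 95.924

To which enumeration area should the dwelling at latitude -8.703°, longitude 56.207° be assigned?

1.06·56.207 − 2.02·-8.703 = 77.159, which is > 76.152
1.47·56.207 − 1.5·-8.703 = 95.679, which is < 95.924
This sign pattern matches Magenta.

Magenta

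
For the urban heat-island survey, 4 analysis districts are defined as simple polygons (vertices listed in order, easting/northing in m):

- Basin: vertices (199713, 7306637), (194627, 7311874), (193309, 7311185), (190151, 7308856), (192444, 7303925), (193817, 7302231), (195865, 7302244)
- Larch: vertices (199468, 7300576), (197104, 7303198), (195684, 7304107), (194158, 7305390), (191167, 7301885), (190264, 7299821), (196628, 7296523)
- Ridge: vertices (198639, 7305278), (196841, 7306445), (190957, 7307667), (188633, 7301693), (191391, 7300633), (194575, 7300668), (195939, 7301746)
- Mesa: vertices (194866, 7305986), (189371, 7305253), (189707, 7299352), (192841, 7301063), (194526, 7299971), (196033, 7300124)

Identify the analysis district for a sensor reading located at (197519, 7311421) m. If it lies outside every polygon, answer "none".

none

Cast a ray rightward from (197519, 7311421). For each polygon, the edges (by vertex number in listed order) whose endpoints lie on opposite sides of northing = 7311421, where each meets that height, and whether that is right or left of the point:
Basin: 1–2 at easting≈195066.9 (left), 2–3 at easting≈193760.4 (left) → 0 crossings.
Larch: no edge straddles that height → 0 crossings.
Ridge: no edge straddles that height → 0 crossings.
Mesa: no edge straddles that height → 0 crossings.
All counts are even, so the point lies outside every listed polygon.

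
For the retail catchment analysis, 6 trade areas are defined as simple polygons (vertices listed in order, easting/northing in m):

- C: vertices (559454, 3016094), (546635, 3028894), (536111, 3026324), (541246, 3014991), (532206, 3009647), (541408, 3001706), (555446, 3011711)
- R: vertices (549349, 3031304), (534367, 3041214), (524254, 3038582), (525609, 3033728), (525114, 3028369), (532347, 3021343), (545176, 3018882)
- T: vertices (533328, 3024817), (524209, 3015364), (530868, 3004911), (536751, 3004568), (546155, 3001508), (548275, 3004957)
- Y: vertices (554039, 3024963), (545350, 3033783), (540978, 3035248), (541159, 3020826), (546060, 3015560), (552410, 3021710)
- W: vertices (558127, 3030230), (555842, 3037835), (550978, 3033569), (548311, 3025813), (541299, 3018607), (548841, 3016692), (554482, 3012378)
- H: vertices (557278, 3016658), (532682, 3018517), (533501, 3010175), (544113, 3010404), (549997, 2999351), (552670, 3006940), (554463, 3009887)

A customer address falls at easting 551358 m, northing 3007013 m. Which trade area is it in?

H

Cast a ray rightward from (551358, 3007013). For each polygon, the edges (by vertex number in listed order) whose endpoints lie on opposite sides of northing = 3007013, where each meets that height, and whether that is right or left of the point:
C: 5–6 at easting≈535258.3 (left), 6–7 at easting≈548854.2 (left) → 0 crossings.
R: no edge straddles that height → 0 crossings.
T: 2–3 at easting≈529528.9 (left), 6–1 at easting≈546727.6 (left) → 0 crossings.
Y: no edge straddles that height → 0 crossings.
W: no edge straddles that height → 0 crossings.
H: 4–5 at easting≈545918.2 (left), 6–7 at easting≈552714.4 (right) → 1 crossing.
Only H has an odd count, so the point is inside H.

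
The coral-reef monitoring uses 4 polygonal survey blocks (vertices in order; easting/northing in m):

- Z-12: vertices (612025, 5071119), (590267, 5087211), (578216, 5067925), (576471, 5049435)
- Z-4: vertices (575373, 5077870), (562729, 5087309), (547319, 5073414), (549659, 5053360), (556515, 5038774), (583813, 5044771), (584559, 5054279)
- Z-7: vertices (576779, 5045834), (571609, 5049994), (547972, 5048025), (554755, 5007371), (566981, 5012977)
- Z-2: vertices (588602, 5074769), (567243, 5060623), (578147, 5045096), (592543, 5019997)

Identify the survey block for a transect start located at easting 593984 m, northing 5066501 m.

Z-12

Cast a ray rightward from (593984, 5066501). For each polygon, the edges (by vertex number in listed order) whose endpoints lie on opposite sides of northing = 5066501, where each meets that height, and whether that is right or left of the point:
Z-12: 3–4 at easting≈578081.6 (left), 4–1 at easting≈604453.1 (right) → 1 crossing.
Z-4: 3–4 at easting≈548125.6 (left), 7–1 at easting≈579799.9 (left) → 0 crossings.
Z-7: no edge straddles that height → 0 crossings.
Z-2: 1–2 at easting≈576118.2 (left), 4–1 at easting≈589196.9 (left) → 0 crossings.
Only Z-12 has an odd count, so the point is inside Z-12.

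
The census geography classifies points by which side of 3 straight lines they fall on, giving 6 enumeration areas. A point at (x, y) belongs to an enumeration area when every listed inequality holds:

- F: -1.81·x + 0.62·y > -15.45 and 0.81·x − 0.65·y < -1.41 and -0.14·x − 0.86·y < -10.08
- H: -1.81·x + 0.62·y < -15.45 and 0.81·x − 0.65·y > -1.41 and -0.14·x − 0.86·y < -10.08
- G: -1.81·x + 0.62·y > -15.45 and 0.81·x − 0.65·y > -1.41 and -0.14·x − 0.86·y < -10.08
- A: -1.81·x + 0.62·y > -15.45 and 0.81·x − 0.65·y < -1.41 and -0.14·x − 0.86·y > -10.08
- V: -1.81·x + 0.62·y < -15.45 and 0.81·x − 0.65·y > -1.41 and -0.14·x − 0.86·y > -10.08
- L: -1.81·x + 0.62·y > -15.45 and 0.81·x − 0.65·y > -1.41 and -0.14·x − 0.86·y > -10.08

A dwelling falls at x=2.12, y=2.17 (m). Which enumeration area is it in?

L

-1.81·2.12 + 0.62·2.17 = -2.492, which is > -15.45
0.81·2.12 − 0.65·2.17 = 0.307, which is > -1.41
-0.14·2.12 − 0.86·2.17 = -2.163, which is > -10.08
This sign pattern matches L.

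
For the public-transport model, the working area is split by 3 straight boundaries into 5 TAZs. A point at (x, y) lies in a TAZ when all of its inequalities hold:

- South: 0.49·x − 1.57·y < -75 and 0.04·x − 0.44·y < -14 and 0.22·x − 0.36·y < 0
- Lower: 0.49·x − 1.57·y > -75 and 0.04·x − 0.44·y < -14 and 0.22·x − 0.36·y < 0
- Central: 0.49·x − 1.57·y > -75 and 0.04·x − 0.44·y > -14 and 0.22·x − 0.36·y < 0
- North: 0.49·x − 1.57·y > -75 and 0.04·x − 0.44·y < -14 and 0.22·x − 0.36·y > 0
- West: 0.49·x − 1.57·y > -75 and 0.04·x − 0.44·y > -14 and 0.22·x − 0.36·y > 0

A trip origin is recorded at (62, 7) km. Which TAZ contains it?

West

0.49·62 − 1.57·7 = 19.390, which is > -75
0.04·62 − 0.44·7 = -0.600, which is > -14
0.22·62 − 0.36·7 = 11.120, which is > 0
This sign pattern matches West.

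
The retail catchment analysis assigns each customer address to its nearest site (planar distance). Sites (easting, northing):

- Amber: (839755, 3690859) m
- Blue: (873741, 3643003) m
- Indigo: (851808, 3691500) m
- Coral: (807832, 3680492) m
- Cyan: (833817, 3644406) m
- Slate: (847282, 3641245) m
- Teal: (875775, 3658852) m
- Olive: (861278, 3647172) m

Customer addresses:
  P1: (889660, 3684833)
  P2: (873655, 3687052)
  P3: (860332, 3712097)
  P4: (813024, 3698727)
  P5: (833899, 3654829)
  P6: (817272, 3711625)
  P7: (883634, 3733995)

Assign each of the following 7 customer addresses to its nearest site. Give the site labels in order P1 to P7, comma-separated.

Teal, Indigo, Indigo, Coral, Cyan, Amber, Indigo

P1 → Teal (d²=867805586.00)
P2 → Indigo (d²=497076113.00)
P3 → Indigo (d²=496894985.00)
P4 → Coral (d²=359472089.00)
P5 → Cyan (d²=108645653.00)
P6 → Amber (d²=936712045.00)
P7 → Indigo (d²=2818719301.00)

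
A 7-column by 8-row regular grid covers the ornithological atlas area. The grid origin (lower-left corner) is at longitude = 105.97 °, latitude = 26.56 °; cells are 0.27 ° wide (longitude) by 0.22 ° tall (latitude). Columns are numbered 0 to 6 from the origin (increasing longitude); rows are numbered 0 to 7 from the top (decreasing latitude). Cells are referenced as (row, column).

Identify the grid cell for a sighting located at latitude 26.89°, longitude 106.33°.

(6, 1)

Column index: ⌊(106.33 − 105.97) / 0.27⌋ = ⌊1.333⌋ = 1
Row offset from origin: ⌊(26.89 − 26.56) / 0.22⌋ = ⌊1.500⌋ = 1 → row 6 (counted from top)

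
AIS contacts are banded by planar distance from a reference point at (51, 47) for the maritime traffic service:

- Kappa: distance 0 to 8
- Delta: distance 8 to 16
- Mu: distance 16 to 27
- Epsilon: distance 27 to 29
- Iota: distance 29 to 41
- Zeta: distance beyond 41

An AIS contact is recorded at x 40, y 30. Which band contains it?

Distance = √((40−51)² + (30−47)²) = √(121.000 + 289.000) = 20.248.
16 ≤ 20.248 < 27 → Mu.

Mu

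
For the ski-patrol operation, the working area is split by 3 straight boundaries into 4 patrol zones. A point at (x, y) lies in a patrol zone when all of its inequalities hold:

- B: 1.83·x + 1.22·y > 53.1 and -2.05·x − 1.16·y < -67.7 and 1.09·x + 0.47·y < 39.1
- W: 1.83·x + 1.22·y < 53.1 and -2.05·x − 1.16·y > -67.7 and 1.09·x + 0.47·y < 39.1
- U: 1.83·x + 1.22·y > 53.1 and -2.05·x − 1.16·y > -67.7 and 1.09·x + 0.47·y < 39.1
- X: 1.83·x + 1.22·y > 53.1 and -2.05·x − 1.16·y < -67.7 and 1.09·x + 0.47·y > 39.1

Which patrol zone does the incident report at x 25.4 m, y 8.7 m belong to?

1.83·25.4 + 1.22·8.7 = 57.096, which is > 53.1
-2.05·25.4 − 1.16·8.7 = -62.162, which is > -67.7
1.09·25.4 + 0.47·8.7 = 31.775, which is < 39.1
This sign pattern matches U.

U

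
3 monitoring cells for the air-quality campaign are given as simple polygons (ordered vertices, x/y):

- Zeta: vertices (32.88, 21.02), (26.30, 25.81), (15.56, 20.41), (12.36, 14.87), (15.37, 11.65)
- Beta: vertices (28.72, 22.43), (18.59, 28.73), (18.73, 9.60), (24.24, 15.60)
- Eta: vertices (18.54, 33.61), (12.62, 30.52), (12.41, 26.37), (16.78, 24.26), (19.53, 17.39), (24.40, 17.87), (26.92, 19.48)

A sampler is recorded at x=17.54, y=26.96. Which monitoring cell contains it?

Cast a ray rightward from (17.54, 26.96). For each polygon, the edges (by vertex number in listed order) whose endpoints lie on opposite sides of y = 26.96, where each meets that height, and whether that is right or left of the point:
Zeta: no edge straddles that height → 0 crossings.
Beta: 1–2 at x≈21.436 (right), 2–3 at x≈18.603 (right) → 2 crossings.
Eta: 2–3 at x≈12.440 (left), 7–1 at x≈22.484 (right) → 1 crossing.
Only Eta has an odd count, so the point is inside Eta.

Eta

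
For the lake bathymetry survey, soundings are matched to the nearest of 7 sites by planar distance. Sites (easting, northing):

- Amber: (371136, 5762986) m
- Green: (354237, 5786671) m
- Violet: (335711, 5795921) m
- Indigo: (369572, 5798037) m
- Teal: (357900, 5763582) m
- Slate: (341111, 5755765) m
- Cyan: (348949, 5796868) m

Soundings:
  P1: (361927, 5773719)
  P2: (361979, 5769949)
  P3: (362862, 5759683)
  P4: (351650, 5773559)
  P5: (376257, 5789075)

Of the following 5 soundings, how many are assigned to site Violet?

P1 → Teal
P2 → Teal
P3 → Teal
P4 → Teal
P5 → Indigo
0 of the 5 go to Violet.

0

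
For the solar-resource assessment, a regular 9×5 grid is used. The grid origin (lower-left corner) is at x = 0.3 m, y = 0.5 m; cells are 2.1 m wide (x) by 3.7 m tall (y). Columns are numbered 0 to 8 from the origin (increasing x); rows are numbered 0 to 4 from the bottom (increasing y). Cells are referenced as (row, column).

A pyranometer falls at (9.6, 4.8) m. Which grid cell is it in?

Column index: ⌊(9.6 − 0.3) / 2.1⌋ = ⌊4.429⌋ = 4
Row offset from origin: ⌊(4.8 − 0.5) / 3.7⌋ = ⌊1.162⌋ = 1 → row 1

(1, 4)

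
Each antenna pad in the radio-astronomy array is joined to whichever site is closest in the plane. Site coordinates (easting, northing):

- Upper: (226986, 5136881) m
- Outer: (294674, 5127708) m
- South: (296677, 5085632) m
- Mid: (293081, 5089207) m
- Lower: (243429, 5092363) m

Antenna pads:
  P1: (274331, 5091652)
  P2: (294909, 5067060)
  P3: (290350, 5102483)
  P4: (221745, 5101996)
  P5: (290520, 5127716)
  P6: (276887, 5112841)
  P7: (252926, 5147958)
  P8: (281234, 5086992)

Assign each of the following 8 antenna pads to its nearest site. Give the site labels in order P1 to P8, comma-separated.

Mid, South, Mid, Lower, Outer, Outer, Upper, Mid

P1 → Mid (d²=357540525.00)
P2 → South (d²=348045008.00)
P3 → Mid (d²=183710537.00)
P4 → Lower (d²=562990545.00)
P5 → Outer (d²=17255780.00)
P6 → Outer (d²=537405058.00)
P7 → Upper (d²=795583529.00)
P8 → Mid (d²=145257634.00)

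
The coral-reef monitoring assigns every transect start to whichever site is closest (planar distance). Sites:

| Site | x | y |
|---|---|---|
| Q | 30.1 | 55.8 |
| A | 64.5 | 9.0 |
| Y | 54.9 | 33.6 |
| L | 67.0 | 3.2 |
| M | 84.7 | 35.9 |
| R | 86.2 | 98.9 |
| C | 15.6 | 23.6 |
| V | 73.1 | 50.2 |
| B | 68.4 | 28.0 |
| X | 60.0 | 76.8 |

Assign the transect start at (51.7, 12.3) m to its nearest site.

Squared distances to each site:
Q: 2358.810; A: 174.730; Y: 463.930; L: 316.900; M: 1645.960; R: 8689.810; C: 1430.900; V: 1894.370; B: 525.380; X: 4229.140.
Minimum at A.

A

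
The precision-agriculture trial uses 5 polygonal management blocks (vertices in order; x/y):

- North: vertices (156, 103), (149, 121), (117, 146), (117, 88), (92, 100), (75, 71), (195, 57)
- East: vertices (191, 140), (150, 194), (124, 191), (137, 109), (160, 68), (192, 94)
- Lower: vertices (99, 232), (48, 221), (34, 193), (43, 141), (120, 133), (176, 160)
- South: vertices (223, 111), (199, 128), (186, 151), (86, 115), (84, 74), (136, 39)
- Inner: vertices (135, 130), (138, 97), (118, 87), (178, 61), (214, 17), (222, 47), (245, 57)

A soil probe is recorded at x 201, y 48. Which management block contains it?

Cast a ray rightward from (201, 48). For each polygon, the edges (by vertex number in listed order) whose endpoints lie on opposite sides of y = 48, where each meets that height, and whether that is right or left of the point:
North: no edge straddles that height → 0 crossings.
East: no edge straddles that height → 0 crossings.
Lower: no edge straddles that height → 0 crossings.
South: 5–6 at x≈122.6 (left), 6–1 at x≈146.9 (left) → 0 crossings.
Inner: 4–5 at x≈188.6 (left), 6–7 at x≈224.3 (right) → 1 crossing.
Only Inner has an odd count, so the point is inside Inner.

Inner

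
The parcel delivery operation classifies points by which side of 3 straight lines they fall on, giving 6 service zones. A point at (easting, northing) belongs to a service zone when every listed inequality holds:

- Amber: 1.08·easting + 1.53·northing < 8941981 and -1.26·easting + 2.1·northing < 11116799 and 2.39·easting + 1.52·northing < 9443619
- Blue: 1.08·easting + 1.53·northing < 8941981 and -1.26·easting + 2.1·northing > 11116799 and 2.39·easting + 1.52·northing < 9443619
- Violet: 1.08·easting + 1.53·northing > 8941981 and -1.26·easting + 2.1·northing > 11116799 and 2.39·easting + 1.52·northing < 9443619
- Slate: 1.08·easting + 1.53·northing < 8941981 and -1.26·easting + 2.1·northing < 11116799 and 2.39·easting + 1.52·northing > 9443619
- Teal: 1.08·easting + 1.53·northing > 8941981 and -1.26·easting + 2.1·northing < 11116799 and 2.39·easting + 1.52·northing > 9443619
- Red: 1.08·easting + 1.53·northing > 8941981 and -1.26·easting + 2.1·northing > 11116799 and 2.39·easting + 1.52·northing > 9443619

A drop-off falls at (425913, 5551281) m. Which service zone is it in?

1.08·425913 + 1.53·5551281 = 8953445.970, which is > 8941981
-1.26·425913 + 2.1·5551281 = 11121039.720, which is > 11116799
2.39·425913 + 1.52·5551281 = 9455879.190, which is > 9443619
This sign pattern matches Red.

Red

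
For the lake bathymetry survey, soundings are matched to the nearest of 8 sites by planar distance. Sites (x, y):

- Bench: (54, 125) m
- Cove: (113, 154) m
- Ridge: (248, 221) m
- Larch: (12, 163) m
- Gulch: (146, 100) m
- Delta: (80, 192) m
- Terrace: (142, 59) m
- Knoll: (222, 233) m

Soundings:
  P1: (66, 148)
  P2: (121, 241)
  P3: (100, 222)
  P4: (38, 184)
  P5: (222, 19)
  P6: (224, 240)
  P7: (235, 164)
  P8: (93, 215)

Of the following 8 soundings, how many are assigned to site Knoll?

1

P1 → Bench
P2 → Delta
P3 → Delta
P4 → Larch
P5 → Terrace
P6 → Knoll
P7 → Ridge
P8 → Delta
1 of the 8 goes to Knoll.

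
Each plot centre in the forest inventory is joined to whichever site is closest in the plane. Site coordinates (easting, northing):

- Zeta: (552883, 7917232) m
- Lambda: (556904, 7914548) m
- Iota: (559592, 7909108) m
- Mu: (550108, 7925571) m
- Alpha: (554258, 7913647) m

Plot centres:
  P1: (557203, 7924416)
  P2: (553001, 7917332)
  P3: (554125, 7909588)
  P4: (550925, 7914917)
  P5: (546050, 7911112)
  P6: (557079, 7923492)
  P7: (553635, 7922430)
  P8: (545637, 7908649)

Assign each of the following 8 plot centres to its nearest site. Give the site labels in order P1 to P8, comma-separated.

P1 → Mu (d²=51673050.00)
P2 → Zeta (d²=23924.00)
P3 → Alpha (d²=16493170.00)
P4 → Zeta (d²=9192989.00)
P5 → Alpha (d²=73797489.00)
P6 → Mu (d²=52917082.00)
P7 → Mu (d²=22305610.00)
P8 → Alpha (d²=99301645.00)

Mu, Zeta, Alpha, Zeta, Alpha, Mu, Mu, Alpha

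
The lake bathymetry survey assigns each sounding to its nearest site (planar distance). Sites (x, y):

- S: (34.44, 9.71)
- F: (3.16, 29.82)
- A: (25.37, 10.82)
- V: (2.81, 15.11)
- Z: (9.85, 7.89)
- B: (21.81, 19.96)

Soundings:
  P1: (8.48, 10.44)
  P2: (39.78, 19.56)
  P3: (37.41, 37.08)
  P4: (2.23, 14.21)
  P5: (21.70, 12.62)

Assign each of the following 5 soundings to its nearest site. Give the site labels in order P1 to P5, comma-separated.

P1 → Z (d²=8.38)
P2 → S (d²=125.54)
P3 → B (d²=536.45)
P4 → V (d²=1.15)
P5 → A (d²=16.71)

Z, S, B, V, A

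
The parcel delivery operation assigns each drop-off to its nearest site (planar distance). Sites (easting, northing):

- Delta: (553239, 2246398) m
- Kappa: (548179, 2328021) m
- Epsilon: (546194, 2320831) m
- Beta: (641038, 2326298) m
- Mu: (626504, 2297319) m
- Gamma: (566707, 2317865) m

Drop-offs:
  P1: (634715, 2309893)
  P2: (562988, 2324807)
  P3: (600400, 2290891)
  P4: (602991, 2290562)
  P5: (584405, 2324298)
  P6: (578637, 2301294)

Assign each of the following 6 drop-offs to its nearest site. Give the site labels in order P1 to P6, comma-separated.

P1 → Mu (d²=225525997.00)
P2 → Gamma (d²=62022325.00)
P3 → Mu (d²=722738000.00)
P4 → Mu (d²=598518218.00)
P5 → Gamma (d²=354602693.00)
P6 → Gamma (d²=416922941.00)

Mu, Gamma, Mu, Mu, Gamma, Gamma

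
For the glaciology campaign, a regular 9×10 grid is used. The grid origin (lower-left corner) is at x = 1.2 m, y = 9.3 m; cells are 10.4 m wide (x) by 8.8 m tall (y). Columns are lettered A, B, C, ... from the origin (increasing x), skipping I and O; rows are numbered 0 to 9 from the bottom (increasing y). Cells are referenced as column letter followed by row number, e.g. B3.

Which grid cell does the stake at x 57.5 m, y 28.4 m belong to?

Column index: ⌊(57.5 − 1.2) / 10.4⌋ = ⌊5.413⌋ = 5 → column F
Row offset from origin: ⌊(28.4 − 9.3) / 8.8⌋ = ⌊2.170⌋ = 2 → row 2

F2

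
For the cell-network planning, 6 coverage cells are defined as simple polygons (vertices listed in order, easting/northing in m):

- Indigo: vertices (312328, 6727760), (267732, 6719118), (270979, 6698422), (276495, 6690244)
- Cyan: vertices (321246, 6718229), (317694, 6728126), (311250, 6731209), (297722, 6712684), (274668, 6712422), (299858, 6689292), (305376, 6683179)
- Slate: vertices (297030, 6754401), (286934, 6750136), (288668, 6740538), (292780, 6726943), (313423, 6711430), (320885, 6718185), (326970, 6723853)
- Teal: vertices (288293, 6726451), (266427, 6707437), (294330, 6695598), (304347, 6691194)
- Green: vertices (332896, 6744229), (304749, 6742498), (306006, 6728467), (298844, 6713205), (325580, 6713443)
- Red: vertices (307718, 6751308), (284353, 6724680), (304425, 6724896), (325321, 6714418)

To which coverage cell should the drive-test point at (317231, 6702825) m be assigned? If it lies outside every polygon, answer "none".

none

Cast a ray rightward from (317231, 6702825). For each polygon, the edges (by vertex number in listed order) whose endpoints lie on opposite sides of northing = 6702825, where each meets that height, and whether that is right or left of the point:
Indigo: 2–3 at easting≈270288.2 (left), 4–1 at easting≈288511.6 (left) → 0 crossings.
Cyan: 5–6 at easting≈285119.7 (left), 7–1 at easting≈314271.4 (left) → 0 crossings.
Slate: no edge straddles that height → 0 crossings.
Teal: 2–3 at easting≈277296.9 (left), 4–1 at easting≈299050.9 (left) → 0 crossings.
Green: no edge straddles that height → 0 crossings.
Red: no edge straddles that height → 0 crossings.
All counts are even, so the point lies outside every listed polygon.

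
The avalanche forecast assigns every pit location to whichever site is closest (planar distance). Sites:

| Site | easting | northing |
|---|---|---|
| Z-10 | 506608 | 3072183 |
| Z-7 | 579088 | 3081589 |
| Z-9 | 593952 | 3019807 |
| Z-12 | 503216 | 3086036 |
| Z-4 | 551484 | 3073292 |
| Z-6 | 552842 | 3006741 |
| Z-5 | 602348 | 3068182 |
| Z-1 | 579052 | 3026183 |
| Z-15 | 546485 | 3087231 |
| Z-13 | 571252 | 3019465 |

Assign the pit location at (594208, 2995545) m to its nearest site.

Squared distances to each site:
Z-10: 13547143044.000; Z-7: 7632184336.000; Z-9: 588710180.000; Z-12: 16468165145.000; Z-4: 7869936185.000; Z-6: 1836496372.000; Z-5: 5342393369.000; Z-1: 1168391380.000; Z-15: 10683807325.000; Z-13: 1099144336.000.
Minimum at Z-9.

Z-9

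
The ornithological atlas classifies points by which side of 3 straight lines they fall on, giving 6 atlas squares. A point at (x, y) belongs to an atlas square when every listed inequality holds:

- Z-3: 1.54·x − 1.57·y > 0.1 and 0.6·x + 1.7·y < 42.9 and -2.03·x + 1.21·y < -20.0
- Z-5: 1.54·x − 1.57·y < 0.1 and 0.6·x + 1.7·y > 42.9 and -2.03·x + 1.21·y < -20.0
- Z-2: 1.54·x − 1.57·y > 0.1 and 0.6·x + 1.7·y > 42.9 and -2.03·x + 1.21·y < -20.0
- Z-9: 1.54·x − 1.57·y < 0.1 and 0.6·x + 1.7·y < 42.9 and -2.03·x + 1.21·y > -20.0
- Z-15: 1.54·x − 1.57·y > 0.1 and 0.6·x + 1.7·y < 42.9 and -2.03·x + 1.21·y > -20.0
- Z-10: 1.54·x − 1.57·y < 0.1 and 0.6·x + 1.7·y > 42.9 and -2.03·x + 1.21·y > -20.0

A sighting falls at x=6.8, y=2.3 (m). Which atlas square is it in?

Z-15

1.54·6.8 − 1.57·2.3 = 6.861, which is > 0.1
0.6·6.8 + 1.7·2.3 = 7.990, which is < 42.9
-2.03·6.8 + 1.21·2.3 = -11.021, which is > -20.0
This sign pattern matches Z-15.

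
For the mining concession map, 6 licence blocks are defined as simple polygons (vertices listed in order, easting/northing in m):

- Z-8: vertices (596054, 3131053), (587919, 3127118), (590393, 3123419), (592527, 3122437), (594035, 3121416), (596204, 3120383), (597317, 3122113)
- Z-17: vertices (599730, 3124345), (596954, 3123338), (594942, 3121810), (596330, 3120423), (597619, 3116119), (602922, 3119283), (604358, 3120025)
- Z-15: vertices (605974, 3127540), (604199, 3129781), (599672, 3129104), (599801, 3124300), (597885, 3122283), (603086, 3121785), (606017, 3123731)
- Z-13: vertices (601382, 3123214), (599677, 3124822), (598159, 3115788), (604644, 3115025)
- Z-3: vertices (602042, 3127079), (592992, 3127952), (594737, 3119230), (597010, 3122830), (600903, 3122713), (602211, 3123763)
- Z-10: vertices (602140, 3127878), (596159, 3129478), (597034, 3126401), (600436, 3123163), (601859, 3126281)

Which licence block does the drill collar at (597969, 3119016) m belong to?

Z-17

Cast a ray rightward from (597969, 3119016). For each polygon, the edges (by vertex number in listed order) whose endpoints lie on opposite sides of northing = 3119016, where each meets that height, and whether that is right or left of the point:
Z-8: no edge straddles that height → 0 crossings.
Z-17: 4–5 at easting≈596751.4 (left), 5–6 at easting≈602474.5 (right) → 1 crossing.
Z-15: no edge straddles that height → 0 crossings.
Z-13: 2–3 at easting≈598701.4 (right), 4–1 at easting≈603054.2 (right) → 2 crossings.
Z-3: no edge straddles that height → 0 crossings.
Z-10: no edge straddles that height → 0 crossings.
Only Z-17 has an odd count, so the point is inside Z-17.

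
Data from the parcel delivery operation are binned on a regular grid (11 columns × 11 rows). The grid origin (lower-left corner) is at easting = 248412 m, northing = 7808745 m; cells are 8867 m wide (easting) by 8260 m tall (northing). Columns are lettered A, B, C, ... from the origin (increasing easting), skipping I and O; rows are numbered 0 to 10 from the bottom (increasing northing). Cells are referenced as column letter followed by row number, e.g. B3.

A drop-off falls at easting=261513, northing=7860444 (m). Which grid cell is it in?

Column index: ⌊(261513 − 248412) / 8867⌋ = ⌊1.478⌋ = 1 → column B
Row offset from origin: ⌊(7860444 − 7808745) / 8260⌋ = ⌊6.259⌋ = 6 → row 6

B6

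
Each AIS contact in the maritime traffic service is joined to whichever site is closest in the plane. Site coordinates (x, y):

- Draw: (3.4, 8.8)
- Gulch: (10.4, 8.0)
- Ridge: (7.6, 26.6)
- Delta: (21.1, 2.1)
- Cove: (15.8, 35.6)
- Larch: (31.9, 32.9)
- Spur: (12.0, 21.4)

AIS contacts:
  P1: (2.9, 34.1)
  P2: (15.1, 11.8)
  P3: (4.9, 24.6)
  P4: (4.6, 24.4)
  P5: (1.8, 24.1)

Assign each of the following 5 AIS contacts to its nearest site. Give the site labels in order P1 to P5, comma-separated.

Ridge, Gulch, Ridge, Ridge, Ridge

P1 → Ridge (d²=78.34)
P2 → Gulch (d²=36.53)
P3 → Ridge (d²=11.29)
P4 → Ridge (d²=13.84)
P5 → Ridge (d²=39.89)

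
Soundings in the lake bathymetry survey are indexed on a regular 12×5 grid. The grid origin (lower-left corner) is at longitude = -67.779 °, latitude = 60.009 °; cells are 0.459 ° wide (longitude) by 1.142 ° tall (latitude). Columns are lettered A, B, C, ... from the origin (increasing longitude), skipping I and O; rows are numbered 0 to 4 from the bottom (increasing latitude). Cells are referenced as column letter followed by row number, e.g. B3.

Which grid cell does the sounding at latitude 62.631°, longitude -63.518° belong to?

K2

Column index: ⌊(-63.518 − -67.779) / 0.459⌋ = ⌊9.283⌋ = 9 → column K
Row offset from origin: ⌊(62.631 − 60.009) / 1.142⌋ = ⌊2.296⌋ = 2 → row 2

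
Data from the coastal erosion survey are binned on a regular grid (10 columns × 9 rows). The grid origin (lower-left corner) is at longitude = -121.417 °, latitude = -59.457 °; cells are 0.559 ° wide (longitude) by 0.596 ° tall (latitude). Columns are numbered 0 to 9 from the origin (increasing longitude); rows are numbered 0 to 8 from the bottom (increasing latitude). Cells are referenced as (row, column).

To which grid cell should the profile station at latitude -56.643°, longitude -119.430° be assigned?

Column index: ⌊(-119.430 − -121.417) / 0.559⌋ = ⌊3.555⌋ = 3
Row offset from origin: ⌊(-56.643 − -59.457) / 0.596⌋ = ⌊4.721⌋ = 4 → row 4

(4, 3)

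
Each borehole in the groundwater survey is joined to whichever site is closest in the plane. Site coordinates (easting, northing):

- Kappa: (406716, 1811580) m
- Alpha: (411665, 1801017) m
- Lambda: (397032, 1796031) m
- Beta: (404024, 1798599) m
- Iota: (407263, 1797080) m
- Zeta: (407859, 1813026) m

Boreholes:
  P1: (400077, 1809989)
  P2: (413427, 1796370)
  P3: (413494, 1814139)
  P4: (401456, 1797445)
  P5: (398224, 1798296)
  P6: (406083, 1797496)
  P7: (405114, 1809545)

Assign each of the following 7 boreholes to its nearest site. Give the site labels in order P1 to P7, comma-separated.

P1 → Kappa (d²=46607602.00)
P2 → Alpha (d²=24699253.00)
P3 → Zeta (d²=32991994.00)
P4 → Beta (d²=7926340.00)
P5 → Lambda (d²=6551089.00)
P6 → Iota (d²=1565456.00)
P7 → Kappa (d²=6707629.00)

Kappa, Alpha, Zeta, Beta, Lambda, Iota, Kappa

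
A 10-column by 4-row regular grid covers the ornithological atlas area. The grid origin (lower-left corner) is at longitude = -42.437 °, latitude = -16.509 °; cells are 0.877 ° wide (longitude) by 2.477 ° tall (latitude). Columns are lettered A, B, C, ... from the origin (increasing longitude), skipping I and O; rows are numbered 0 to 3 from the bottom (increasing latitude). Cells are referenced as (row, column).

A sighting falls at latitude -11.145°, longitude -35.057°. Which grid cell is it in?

(2, J)

Column index: ⌊(-35.057 − -42.437) / 0.877⌋ = ⌊8.415⌋ = 8 → column J
Row offset from origin: ⌊(-11.145 − -16.509) / 2.477⌋ = ⌊2.166⌋ = 2 → row 2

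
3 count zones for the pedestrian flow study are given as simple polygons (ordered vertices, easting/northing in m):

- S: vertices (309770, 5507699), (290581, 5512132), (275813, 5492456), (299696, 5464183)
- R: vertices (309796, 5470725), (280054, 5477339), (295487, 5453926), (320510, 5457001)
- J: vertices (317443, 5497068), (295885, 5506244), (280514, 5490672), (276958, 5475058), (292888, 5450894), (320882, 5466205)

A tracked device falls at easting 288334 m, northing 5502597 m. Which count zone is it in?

S

Cast a ray rightward from (288334, 5502597). For each polygon, the edges (by vertex number in listed order) whose endpoints lie on opposite sides of northing = 5502597, where each meets that height, and whether that is right or left of the point:
S: 2–3 at easting≈283424.4 (left), 4–1 at easting≈308588.9 (right) → 1 crossing.
R: no edge straddles that height → 0 crossings.
J: 1–2 at easting≈304453.2 (right), 2–3 at easting≈292285.1 (right) → 2 crossings.
Only S has an odd count, so the point is inside S.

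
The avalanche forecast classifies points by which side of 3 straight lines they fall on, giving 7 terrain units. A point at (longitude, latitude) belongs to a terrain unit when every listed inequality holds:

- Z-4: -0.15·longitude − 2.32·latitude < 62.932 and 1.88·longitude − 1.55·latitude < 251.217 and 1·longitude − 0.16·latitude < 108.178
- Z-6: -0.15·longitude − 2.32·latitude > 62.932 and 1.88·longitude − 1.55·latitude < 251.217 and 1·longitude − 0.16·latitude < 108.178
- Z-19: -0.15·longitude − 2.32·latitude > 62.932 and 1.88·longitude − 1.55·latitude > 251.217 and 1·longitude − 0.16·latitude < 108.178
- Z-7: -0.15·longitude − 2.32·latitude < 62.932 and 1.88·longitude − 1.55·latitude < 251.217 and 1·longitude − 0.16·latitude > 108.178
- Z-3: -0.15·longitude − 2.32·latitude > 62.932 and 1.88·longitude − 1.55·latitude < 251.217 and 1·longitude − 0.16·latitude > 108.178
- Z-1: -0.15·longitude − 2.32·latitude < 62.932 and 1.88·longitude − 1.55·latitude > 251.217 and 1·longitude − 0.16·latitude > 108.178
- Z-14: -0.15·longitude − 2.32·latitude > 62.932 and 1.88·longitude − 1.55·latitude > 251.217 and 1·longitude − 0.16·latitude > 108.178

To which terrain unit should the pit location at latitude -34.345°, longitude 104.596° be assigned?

-0.15·104.596 − 2.32·-34.345 = 63.991, which is > 62.932
1.88·104.596 − 1.55·-34.345 = 249.875, which is < 251.217
1·104.596 − 0.16·-34.345 = 110.091, which is > 108.178
This sign pattern matches Z-3.

Z-3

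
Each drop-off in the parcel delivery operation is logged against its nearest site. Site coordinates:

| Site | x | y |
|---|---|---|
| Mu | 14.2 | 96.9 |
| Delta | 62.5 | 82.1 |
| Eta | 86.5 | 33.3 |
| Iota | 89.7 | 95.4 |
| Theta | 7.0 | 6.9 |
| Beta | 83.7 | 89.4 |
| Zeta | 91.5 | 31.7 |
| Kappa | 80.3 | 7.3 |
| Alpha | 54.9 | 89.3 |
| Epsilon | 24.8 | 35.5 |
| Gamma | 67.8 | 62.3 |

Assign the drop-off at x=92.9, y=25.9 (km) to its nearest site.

Squared distances to each site:
Mu: 11234.690; Delta: 4082.600; Eta: 95.720; Iota: 4840.490; Theta: 7739.810; Beta: 4116.890; Zeta: 35.600; Kappa: 504.720; Alpha: 5463.560; Epsilon: 4729.770; Gamma: 1954.970.
Minimum at Zeta.

Zeta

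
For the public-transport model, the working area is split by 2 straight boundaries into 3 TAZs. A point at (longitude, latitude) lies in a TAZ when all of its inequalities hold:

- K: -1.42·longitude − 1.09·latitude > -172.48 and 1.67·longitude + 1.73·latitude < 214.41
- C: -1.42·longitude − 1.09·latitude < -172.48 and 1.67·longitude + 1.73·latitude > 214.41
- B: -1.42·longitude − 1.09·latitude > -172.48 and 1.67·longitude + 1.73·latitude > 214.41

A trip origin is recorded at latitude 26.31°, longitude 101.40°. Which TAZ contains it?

C

-1.42·101.40 − 1.09·26.31 = -172.666, which is < -172.48
1.67·101.40 + 1.73·26.31 = 214.854, which is > 214.41
This sign pattern matches C.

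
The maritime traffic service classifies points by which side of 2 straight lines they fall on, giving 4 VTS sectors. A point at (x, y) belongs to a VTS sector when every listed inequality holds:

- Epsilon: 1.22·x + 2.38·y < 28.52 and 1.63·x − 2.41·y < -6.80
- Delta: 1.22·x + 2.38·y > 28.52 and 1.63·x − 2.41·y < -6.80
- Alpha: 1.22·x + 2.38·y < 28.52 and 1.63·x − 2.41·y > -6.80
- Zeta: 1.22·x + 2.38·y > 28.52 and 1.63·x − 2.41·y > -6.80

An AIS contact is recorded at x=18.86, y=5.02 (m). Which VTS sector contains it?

Zeta

1.22·18.86 + 2.38·5.02 = 34.957, which is > 28.52
1.63·18.86 − 2.41·5.02 = 18.644, which is > -6.80
This sign pattern matches Zeta.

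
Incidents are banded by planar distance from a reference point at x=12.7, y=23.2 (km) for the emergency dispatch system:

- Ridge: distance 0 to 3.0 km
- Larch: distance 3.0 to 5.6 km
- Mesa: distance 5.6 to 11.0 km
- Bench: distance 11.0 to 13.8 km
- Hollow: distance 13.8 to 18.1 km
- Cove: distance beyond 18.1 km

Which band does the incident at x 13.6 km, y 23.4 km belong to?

Distance = √((13.6−12.7)² + (23.4−23.2)²) = √(0.810 + 0.040) = 0.922 km.
0 ≤ 0.922 < 3.0 → Ridge.

Ridge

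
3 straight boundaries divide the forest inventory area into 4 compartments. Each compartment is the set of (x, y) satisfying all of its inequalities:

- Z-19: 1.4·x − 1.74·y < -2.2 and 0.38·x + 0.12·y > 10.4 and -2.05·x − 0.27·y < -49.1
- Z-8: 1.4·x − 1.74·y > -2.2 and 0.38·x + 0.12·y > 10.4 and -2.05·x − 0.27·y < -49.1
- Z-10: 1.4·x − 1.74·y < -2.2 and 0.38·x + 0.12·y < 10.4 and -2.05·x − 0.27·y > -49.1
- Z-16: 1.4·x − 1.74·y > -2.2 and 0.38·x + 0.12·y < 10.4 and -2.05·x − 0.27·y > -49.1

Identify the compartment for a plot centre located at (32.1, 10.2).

Z-8

1.4·32.1 − 1.74·10.2 = 27.192, which is > -2.2
0.38·32.1 + 0.12·10.2 = 13.422, which is > 10.4
-2.05·32.1 − 0.27·10.2 = -68.559, which is < -49.1
This sign pattern matches Z-8.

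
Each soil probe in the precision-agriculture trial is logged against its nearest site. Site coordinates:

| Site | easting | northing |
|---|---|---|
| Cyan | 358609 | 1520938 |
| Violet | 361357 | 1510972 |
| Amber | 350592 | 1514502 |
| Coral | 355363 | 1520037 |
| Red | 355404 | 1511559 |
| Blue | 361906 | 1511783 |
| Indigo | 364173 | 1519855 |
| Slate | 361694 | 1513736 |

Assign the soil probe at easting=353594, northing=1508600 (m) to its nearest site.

Squared distances to each site:
Cyan: 177376469.000; Violet: 65890553.000; Amber: 43845608.000; Coral: 133934330.000; Red: 12031781.000; Blue: 79220833.000; Indigo: 238590266.000; Slate: 91988496.000.
Minimum at Red.

Red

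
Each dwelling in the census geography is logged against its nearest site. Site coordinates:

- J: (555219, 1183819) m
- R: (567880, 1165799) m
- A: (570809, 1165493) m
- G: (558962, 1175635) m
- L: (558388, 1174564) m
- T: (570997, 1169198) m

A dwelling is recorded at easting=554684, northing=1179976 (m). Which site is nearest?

Squared distances to each site:
J: 15054874.000; R: 375121745.000; A: 469772914.000; G: 37145565.000; L: 43009360.000; T: 382279253.000.
Minimum at J.

J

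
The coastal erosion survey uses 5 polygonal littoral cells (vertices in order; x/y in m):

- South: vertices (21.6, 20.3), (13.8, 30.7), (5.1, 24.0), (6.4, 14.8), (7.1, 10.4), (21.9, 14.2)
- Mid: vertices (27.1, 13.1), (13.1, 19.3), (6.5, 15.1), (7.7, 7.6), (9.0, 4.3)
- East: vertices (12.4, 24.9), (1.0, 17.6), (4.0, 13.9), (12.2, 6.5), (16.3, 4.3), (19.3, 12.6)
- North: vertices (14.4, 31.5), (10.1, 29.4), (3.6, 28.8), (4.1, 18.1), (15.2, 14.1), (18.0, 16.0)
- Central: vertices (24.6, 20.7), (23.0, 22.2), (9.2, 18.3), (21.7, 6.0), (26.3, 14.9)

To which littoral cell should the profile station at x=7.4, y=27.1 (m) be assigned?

Cast a ray rightward from (7.4, 27.1). For each polygon, the edges (by vertex number in listed order) whose endpoints lie on opposite sides of y = 27.1, where each meets that height, and whether that is right or left of the point:
South: 1–2 at x≈16.50 (right), 2–3 at x≈9.13 (right) → 2 crossings.
Mid: no edge straddles that height → 0 crossings.
East: no edge straddles that height → 0 crossings.
North: 3–4 at x≈3.68 (left), 6–1 at x≈15.42 (right) → 1 crossing.
Central: no edge straddles that height → 0 crossings.
Only North has an odd count, so the point is inside North.

North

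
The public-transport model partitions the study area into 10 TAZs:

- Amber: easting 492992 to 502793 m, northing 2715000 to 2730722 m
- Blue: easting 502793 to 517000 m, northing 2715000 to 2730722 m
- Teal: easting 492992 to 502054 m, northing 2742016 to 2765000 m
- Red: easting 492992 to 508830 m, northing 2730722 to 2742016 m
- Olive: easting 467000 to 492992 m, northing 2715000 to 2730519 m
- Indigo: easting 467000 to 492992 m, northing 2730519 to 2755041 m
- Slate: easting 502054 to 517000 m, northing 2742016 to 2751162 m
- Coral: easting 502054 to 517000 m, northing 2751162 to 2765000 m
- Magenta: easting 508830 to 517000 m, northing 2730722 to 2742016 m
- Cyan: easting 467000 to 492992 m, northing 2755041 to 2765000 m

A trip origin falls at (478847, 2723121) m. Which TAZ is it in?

The point has easting = 478847 and northing = 2723121.
Only Olive satisfies 467000 ≤ easting ≤ 492992 and 2715000 ≤ northing ≤ 2730519.

Olive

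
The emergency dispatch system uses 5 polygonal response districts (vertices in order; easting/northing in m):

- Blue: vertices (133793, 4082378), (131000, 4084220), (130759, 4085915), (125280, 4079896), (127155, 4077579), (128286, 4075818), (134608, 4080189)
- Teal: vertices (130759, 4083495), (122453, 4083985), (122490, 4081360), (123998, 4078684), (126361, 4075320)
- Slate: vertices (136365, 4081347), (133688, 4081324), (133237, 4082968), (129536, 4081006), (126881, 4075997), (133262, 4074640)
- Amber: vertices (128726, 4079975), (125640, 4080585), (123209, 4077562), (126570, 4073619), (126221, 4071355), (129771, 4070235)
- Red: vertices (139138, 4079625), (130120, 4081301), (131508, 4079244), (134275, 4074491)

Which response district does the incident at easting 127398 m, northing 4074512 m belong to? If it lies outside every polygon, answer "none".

Amber

Cast a ray rightward from (127398, 4074512). For each polygon, the edges (by vertex number in listed order) whose endpoints lie on opposite sides of northing = 4074512, where each meets that height, and whether that is right or left of the point:
Blue: no edge straddles that height → 0 crossings.
Teal: no edge straddles that height → 0 crossings.
Slate: no edge straddles that height → 0 crossings.
Amber: 3–4 at easting≈125808.8 (left), 6–1 at easting≈129312.1 (right) → 1 crossing.
Red: 3–4 at easting≈134262.8 (right), 4–1 at easting≈134294.9 (right) → 2 crossings.
Only Amber has an odd count, so the point is inside Amber.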